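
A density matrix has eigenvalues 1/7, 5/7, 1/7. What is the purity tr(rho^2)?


tr(rho^2) = sum of eigenvalues squared
= (1/7)^2 + (5/7)^2 + (1/7)^2
= (1 + 25 + 1) / 49
= 27/49
= 0.5510

0.5510


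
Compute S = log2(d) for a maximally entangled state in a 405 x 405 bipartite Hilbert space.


For a maximally entangled state in d x d:
S = log2(d) = log2(405)
= 8.6618

8.6618


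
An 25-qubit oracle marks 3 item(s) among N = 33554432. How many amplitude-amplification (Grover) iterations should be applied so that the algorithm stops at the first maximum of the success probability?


After j Grover iterations the success probability is P(j) = sin^2((2j+1)*theta), where sin(theta) = sqrt(k/N).
N = 2^25 = 33554432, k = 3
sin(theta) = sqrt(k/N) = 0.0002990099784
theta = arcsin(sqrt(k/N)) = 0.0002990099828 rad
P(j) reaches its first maximum when (2j+1)*theta is as close as possible to pi/2, i.e. j = round(pi/(4*theta) - 1/2).
pi/(4*theta) - 1/2 = 2626.1620
(For comparison, the common estimate pi/4 * sqrt(N/k) = 2626.6621; the exact maximiser is used here.)
Optimal iterations = 2626

2626


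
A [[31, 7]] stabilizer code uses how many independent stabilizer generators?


For an [[n,k]] stabilizer code:
Number of stabilizer generators = n - k
= 31 - 7
= 24

24


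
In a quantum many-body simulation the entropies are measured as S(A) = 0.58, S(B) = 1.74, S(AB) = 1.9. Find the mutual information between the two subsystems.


I(A:B) = S(A) + S(B) - S(AB)
= 0.58 + 1.74 - 1.9
= 0.4200

0.4200


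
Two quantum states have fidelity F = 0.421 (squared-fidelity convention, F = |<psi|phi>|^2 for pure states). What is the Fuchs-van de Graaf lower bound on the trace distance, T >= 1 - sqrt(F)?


Fuchs-van de Graaf (squared-fidelity convention): 1 - sqrt(F) <= T <= sqrt(1 - F).
Lower bound: T >= 1 - sqrt(F)
sqrt(F) = sqrt(0.421) = 0.6488
T >= 1 - 0.6488
T >= 0.3512

0.3512


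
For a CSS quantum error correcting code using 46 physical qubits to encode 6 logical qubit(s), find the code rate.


Code rate R = k/n
= 6/46
= 0.1304

0.1304


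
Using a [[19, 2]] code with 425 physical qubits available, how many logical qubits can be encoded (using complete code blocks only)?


Each code block uses 19 physical qubits for 2 logical qubit(s).
Number of complete blocks = floor(425 / 19) = 22
Logical qubits = 22 * 2
= 44

44


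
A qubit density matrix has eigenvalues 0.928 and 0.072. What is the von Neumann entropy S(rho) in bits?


S = -p*log2(p) - (1-p)*log2(1-p)
p = 0.9280, 1-p = 0.0720
= -0.9280 * log2(0.9280) - 0.0720 * log2(0.0720)
= -(-0.1000) - (-0.2733)
= 0.3733

0.3733


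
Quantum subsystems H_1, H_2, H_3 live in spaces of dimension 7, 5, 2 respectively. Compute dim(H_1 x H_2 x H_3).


dim(H_1 x H_2 x H_3) = 7 * 5 * 2
= 35 * 2
= 70

70


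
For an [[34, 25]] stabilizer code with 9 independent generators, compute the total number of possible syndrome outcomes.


Each stabilizer generator gives a binary (+1 or -1) measurement outcome.
With 9 independent generators:
Total syndromes = 2^9
= 512

512


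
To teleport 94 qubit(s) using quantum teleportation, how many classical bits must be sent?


Quantum teleportation requires 2 classical bits per qubit teleported.
94 qubit(s) -> 2 * 94 = 188 classical bits

188


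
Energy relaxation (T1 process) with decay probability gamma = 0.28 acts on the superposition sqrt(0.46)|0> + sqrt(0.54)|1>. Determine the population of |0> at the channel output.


For amplitude damping with parameter gamma on state sqrt(a)|0> + sqrt(b)|1>:
alpha^2 = 0.46, beta^2 = 0.54
P(|0>) = alpha^2 + gamma * beta^2
= 0.46 + 0.28 * 0.54
= 0.46 + 0.1512
= 0.6112

0.6112


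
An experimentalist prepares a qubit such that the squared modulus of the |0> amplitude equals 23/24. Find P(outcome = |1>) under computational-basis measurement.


|alpha|^2 = 23/24 = 0.9583
|beta|^2 = 1 - 23/24 = 1/24 = 0.0417
P(|1>) = |beta|^2 = 0.0417

0.0417


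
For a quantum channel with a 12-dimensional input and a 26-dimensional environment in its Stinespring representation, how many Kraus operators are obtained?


Tracing out the environment in an orthonormal basis {|i>_E} gives Kraus operators K_i = <i|_E U |0>_E.
Number of Kraus operators = dim(H_env) = d_env
= 26

26


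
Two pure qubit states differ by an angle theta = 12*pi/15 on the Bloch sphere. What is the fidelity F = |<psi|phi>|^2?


For states separated by angle theta on Bloch sphere:
F = cos^2(theta/2)
theta = 12*pi/15 = 2.5133
theta/2 = 1.2566
cos(theta/2) = 0.3090
F = 0.0955

0.0955


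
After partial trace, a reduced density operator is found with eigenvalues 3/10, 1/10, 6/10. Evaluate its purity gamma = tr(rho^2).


tr(rho^2) = sum of eigenvalues squared
= (3/10)^2 + (1/10)^2 + (6/10)^2
= (9 + 1 + 36) / 100
= 46/100
= 0.4600

0.4600


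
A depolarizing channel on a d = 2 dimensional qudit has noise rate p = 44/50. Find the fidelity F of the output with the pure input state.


F = (1-p) + p/d
= (1 - 0.8800) + 0.8800/2
= 0.1200 + 0.4400
= 0.5600

0.5600


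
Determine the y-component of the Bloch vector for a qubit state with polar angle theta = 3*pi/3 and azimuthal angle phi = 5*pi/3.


theta = 3.1416, phi = 5.2360
r_y = sin(theta)*sin(phi) = 0.0000 * -0.8660
r_y = 0.0000

0.0000


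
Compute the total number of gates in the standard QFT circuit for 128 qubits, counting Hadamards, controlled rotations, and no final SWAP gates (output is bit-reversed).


Hadamard gates: 128
Controlled rotations: n*(n-1)/2 = 128*127/2 = 8128
SWAP gates: 0 (omitted)
Total = 128 + 8128
= 8256

8256


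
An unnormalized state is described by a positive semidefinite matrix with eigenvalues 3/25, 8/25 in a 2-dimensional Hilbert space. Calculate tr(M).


tr(M) = sum of eigenvalues
= 3/25 + 8/25
= 11/25
= 0.4400

0.4400


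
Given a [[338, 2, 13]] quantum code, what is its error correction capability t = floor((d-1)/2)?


Code parameters: [[338, 2, 13]], distance d = 13.
Number of correctable errors = floor((d-1)/2)
= floor((13 - 1)/2)
= floor(12/2)
= 6

6


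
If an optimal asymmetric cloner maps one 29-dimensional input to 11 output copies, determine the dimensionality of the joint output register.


Output space = H^(tensor 11) where dim(H) = 29
dim = 29^11
= 841 (after 2 factors)
= 24389 (after 3 factors)
= 707281 (after 4 factors)
= 20511149 (after 5 factors)
= 594823321 (after 6 factors)
= 17249876309 (after 7 factors)
= 500246412961 (after 8 factors)
= 14507145975869 (after 9 factors)
= 420707233300201 (after 10 factors)
= 12200509765705829 (after 11 factors)
= 12200509765705829

12200509765705829


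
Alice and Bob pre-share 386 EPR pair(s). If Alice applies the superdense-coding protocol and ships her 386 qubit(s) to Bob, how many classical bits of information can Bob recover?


Superdense coding allows 2 classical bits per shared entangled pair.
386 pair(s) -> 2 * 386 = 772 classical bits

772


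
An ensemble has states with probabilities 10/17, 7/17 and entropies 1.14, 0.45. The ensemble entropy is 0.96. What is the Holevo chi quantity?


chi = S(rho) - sum_i p_i * S(rho_i)
Weighted entropy = 10/17 * 1.14 + 7/17 * 0.45
= 0.8559
chi = 0.96 - 0.8559
= 0.1041

0.1041


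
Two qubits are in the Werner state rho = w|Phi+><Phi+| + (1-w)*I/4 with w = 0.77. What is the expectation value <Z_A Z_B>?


|Phi+> = (|00> + |11>)/sqrt(2)
For the pure Bell state, <Z_A Z_B> = +1 (Bell-state Pauli correlator).
The maximally-mixed part I/4 has tr(I/4 * P tensor P) = 0 for any traceless Pauli P.
So <Z_A Z_B>_rho = w * (+1) + (1 - w) * 0
= 0.77 * (+1)
= 0.7700

0.7700


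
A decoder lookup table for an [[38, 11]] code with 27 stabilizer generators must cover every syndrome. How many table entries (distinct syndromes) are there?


Each stabilizer generator gives a binary (+1 or -1) measurement outcome.
With 27 independent generators:
Total syndromes = 2^27
= 134217728

134217728


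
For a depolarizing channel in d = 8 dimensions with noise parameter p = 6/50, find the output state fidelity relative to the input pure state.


F = (1-p) + p/d
= (1 - 0.1200) + 0.1200/8
= 0.8800 + 0.0150
= 0.8950

0.8950


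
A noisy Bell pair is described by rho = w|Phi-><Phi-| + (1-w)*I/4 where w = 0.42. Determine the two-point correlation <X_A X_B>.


|Phi-> = (|00> - |11>)/sqrt(2)
For the pure Bell state, <X_A X_B> = -1 (Bell-state Pauli correlator).
The maximally-mixed part I/4 has tr(I/4 * P tensor P) = 0 for any traceless Pauli P.
So <X_A X_B>_rho = w * (-1) + (1 - w) * 0
= 0.42 * (-1)
= -0.4200

-0.4200


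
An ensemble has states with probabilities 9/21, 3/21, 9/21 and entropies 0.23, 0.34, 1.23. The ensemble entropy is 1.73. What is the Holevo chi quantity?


chi = S(rho) - sum_i p_i * S(rho_i)
Weighted entropy = 9/21 * 0.23 + 3/21 * 0.34 + 9/21 * 1.23
= 0.6743
chi = 1.73 - 0.6743
= 1.0557

1.0557


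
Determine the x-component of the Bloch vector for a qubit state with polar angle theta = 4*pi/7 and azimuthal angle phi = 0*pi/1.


theta = 1.7952, phi = 0.0000
r_x = sin(theta)*cos(phi) = 0.9749 * 1.0000
r_x = 0.9749

0.9749


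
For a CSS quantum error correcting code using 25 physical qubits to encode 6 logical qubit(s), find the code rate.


Code rate R = k/n
= 6/25
= 0.2400

0.2400


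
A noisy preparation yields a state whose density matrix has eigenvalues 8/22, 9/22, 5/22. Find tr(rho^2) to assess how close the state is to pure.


tr(rho^2) = sum of eigenvalues squared
= (8/22)^2 + (9/22)^2 + (5/22)^2
= (64 + 81 + 25) / 484
= 170/484
= 0.3512

0.3512


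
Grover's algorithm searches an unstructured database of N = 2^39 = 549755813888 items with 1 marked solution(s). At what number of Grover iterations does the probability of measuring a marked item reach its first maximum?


After j Grover iterations the success probability is P(j) = sin^2((2j+1)*theta), where sin(theta) = sqrt(k/N).
N = 2^39 = 549755813888, k = 1
sin(theta) = sqrt(k/N) = 1.348699152e-06
theta = arcsin(sqrt(k/N)) = 1.348699152e-06 rad
P(j) reaches its first maximum when (2j+1)*theta is as close as possible to pi/2, i.e. j = round(pi/(4*theta) - 1/2).
pi/(4*theta) - 1/2 = 582337.0525
(For comparison, the common estimate pi/4 * sqrt(N/k) = 582337.5525; the exact maximiser is used here.)
Optimal iterations = 582337

582337


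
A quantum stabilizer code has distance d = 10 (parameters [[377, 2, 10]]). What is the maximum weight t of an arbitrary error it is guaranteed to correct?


Code parameters: [[377, 2, 10]], distance d = 10.
Number of correctable errors = floor((d-1)/2)
= floor((10 - 1)/2)
= floor(9/2)
= 4

4


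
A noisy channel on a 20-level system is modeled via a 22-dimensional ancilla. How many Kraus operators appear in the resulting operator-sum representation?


Tracing out the environment in an orthonormal basis {|i>_E} gives Kraus operators K_i = <i|_E U |0>_E.
Number of Kraus operators = dim(H_env) = d_env
= 22

22


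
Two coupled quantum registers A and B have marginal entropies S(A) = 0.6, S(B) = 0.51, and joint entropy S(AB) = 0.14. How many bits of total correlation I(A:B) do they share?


I(A:B) = S(A) + S(B) - S(AB)
= 0.6 + 0.51 - 0.14
= 0.9700

0.9700


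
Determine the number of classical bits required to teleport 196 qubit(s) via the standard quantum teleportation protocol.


Quantum teleportation requires 2 classical bits per qubit teleported.
196 qubit(s) -> 2 * 196 = 392 classical bits

392


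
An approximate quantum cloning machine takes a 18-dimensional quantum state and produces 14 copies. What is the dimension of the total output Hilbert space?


Output space = H^(tensor 14) where dim(H) = 18
dim = 18^14
= 324 (after 2 factors)
= 5832 (after 3 factors)
= 104976 (after 4 factors)
= 1889568 (after 5 factors)
= 34012224 (after 6 factors)
= 612220032 (after 7 factors)
= 11019960576 (after 8 factors)
= 198359290368 (after 9 factors)
= 3570467226624 (after 10 factors)
= 64268410079232 (after 11 factors)
= 1156831381426176 (after 12 factors)
= 20822964865671168 (after 13 factors)
= 374813367582081024 (after 14 factors)
= 374813367582081024

374813367582081024


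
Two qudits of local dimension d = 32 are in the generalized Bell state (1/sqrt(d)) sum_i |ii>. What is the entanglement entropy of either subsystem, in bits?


For a maximally entangled state in d x d:
S = log2(d) = log2(32)
= 5.0000

5.0000


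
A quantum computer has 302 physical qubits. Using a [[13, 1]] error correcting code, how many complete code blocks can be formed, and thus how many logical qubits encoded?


Each code block uses 13 physical qubits for 1 logical qubit(s).
Number of complete blocks = floor(302 / 13) = 23
Logical qubits = 23 * 1
= 23

23


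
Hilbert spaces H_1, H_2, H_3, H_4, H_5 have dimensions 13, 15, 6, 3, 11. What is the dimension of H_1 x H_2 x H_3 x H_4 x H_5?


dim(H_1 x H_2 x H_3 x H_4 x H_5) = 13 * 15 * 6 * 3 * 11
= 195 * 6 * 3 * 11
= 1170 * 3 * 11
= 3510 * 11
= 38610

38610


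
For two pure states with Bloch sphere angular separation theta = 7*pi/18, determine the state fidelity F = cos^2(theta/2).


For states separated by angle theta on Bloch sphere:
F = cos^2(theta/2)
theta = 7*pi/18 = 1.2217
theta/2 = 0.6109
cos(theta/2) = 0.8192
F = 0.6710

0.6710


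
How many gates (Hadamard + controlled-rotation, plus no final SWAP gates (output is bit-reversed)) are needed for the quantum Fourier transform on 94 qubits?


Hadamard gates: 94
Controlled rotations: n*(n-1)/2 = 94*93/2 = 4371
SWAP gates: 0 (omitted)
Total = 94 + 4371
= 4465

4465


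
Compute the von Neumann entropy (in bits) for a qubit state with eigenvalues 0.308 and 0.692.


S = -p*log2(p) - (1-p)*log2(1-p)
p = 0.3080, 1-p = 0.6920
= -0.3080 * log2(0.3080) - 0.6920 * log2(0.6920)
= -(-0.5233) - (-0.3676)
= 0.8909

0.8909


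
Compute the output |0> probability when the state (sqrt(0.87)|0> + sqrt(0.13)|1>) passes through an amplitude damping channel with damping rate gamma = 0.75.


For amplitude damping with parameter gamma on state sqrt(a)|0> + sqrt(b)|1>:
alpha^2 = 0.87, beta^2 = 0.13
P(|0>) = alpha^2 + gamma * beta^2
= 0.87 + 0.75 * 0.13
= 0.87 + 0.0975
= 0.9675

0.9675


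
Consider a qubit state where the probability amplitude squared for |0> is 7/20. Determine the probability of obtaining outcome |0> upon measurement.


|alpha|^2 = 7/20 = 0.3500
|beta|^2 = 1 - 7/20 = 13/20 = 0.6500
P(|0>) = |alpha|^2 = 0.3500

0.3500


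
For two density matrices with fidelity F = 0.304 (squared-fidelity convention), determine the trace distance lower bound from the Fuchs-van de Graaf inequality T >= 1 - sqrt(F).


Fuchs-van de Graaf (squared-fidelity convention): 1 - sqrt(F) <= T <= sqrt(1 - F).
Lower bound: T >= 1 - sqrt(F)
sqrt(F) = sqrt(0.304) = 0.5514
T >= 1 - 0.5514
T >= 0.4486

0.4486


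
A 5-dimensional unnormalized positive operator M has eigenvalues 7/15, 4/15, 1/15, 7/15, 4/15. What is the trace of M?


tr(M) = sum of eigenvalues
= 7/15 + 4/15 + 1/15 + 7/15 + 4/15
= 23/15
= 1.5333

1.5333


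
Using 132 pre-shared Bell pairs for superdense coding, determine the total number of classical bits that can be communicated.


Superdense coding allows 2 classical bits per shared entangled pair.
132 pair(s) -> 2 * 132 = 264 classical bits

264


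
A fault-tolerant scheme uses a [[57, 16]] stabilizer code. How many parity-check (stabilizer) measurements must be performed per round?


For an [[n,k]] stabilizer code:
Number of stabilizer generators = n - k
= 57 - 16
= 41

41


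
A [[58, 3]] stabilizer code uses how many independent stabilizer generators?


For an [[n,k]] stabilizer code:
Number of stabilizer generators = n - k
= 58 - 3
= 55

55


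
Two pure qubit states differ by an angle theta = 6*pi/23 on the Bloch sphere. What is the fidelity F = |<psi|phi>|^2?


For states separated by angle theta on Bloch sphere:
F = cos^2(theta/2)
theta = 6*pi/23 = 0.8195
theta/2 = 0.4098
cos(theta/2) = 0.9172
F = 0.8413

0.8413


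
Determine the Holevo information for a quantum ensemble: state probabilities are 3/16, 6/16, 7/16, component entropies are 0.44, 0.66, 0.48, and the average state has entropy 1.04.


chi = S(rho) - sum_i p_i * S(rho_i)
Weighted entropy = 3/16 * 0.44 + 6/16 * 0.66 + 7/16 * 0.48
= 0.5400
chi = 1.04 - 0.5400
= 0.5000

0.5000


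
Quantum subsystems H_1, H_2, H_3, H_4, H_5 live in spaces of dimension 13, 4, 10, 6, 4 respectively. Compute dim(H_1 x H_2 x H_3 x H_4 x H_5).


dim(H_1 x H_2 x H_3 x H_4 x H_5) = 13 * 4 * 10 * 6 * 4
= 52 * 10 * 6 * 4
= 520 * 6 * 4
= 3120 * 4
= 12480

12480


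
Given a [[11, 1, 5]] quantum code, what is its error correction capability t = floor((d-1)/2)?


Code parameters: [[11, 1, 5]], distance d = 5.
Number of correctable errors = floor((d-1)/2)
= floor((5 - 1)/2)
= floor(4/2)
= 2

2


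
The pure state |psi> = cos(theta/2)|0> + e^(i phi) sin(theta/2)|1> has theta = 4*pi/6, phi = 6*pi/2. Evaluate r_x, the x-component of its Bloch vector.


theta = 2.0944, phi = 9.4248
r_x = sin(theta)*cos(phi) = 0.8660 * -1.0000
r_x = -0.8660

-0.8660


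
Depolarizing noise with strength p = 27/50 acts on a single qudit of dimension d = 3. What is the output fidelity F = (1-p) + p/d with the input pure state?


F = (1-p) + p/d
= (1 - 0.5400) + 0.5400/3
= 0.4600 + 0.1800
= 0.6400

0.6400


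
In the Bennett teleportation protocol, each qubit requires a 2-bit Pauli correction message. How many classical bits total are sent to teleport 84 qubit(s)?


Quantum teleportation requires 2 classical bits per qubit teleported.
84 qubit(s) -> 2 * 84 = 168 classical bits

168


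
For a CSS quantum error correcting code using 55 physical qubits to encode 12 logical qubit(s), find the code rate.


Code rate R = k/n
= 12/55
= 0.2182

0.2182


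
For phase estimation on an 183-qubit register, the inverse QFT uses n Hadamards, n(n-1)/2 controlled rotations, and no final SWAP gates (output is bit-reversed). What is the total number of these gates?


Hadamard gates: 183
Controlled rotations: n*(n-1)/2 = 183*182/2 = 16653
SWAP gates: 0 (omitted)
Total = 183 + 16653
= 16836

16836


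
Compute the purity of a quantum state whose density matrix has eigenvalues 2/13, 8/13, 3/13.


tr(rho^2) = sum of eigenvalues squared
= (2/13)^2 + (8/13)^2 + (3/13)^2
= (4 + 64 + 9) / 169
= 77/169
= 0.4556

0.4556


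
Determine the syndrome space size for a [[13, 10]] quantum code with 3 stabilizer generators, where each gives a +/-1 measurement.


Each stabilizer generator gives a binary (+1 or -1) measurement outcome.
With 3 independent generators:
Total syndromes = 2^3
= 8

8


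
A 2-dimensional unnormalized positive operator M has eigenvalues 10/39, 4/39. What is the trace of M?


tr(M) = sum of eigenvalues
= 10/39 + 4/39
= 14/39
= 0.3590

0.3590


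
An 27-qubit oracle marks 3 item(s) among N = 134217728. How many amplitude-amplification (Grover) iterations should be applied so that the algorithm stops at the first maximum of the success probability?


After j Grover iterations the success probability is P(j) = sin^2((2j+1)*theta), where sin(theta) = sqrt(k/N).
N = 2^27 = 134217728, k = 3
sin(theta) = sqrt(k/N) = 0.0001495049892
theta = arcsin(sqrt(k/N)) = 0.0001495049897 rad
P(j) reaches its first maximum when (2j+1)*theta is as close as possible to pi/2, i.e. j = round(pi/(4*theta) - 1/2).
pi/(4*theta) - 1/2 = 5252.8241
(For comparison, the common estimate pi/4 * sqrt(N/k) = 5253.3241; the exact maximiser is used here.)
Optimal iterations = 5253

5253


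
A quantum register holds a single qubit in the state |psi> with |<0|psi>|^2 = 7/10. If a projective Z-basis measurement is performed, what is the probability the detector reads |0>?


|alpha|^2 = 7/10 = 0.7000
|beta|^2 = 1 - 7/10 = 3/10 = 0.3000
P(|0>) = |alpha|^2 = 0.7000

0.7000


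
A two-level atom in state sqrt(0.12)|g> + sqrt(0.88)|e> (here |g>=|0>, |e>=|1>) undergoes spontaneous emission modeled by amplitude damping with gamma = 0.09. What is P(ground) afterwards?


For amplitude damping with parameter gamma on state sqrt(a)|0> + sqrt(b)|1>:
alpha^2 = 0.12, beta^2 = 0.88
P(|0>) = alpha^2 + gamma * beta^2
= 0.12 + 0.09 * 0.88
= 0.12 + 0.0792
= 0.1992

0.1992


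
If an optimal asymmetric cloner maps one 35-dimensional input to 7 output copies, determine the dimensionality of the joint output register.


Output space = H^(tensor 7) where dim(H) = 35
dim = 35^7
= 1225 (after 2 factors)
= 42875 (after 3 factors)
= 1500625 (after 4 factors)
= 52521875 (after 5 factors)
= 1838265625 (after 6 factors)
= 64339296875 (after 7 factors)
= 64339296875

64339296875


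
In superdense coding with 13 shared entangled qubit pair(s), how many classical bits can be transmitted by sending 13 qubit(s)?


Superdense coding allows 2 classical bits per shared entangled pair.
13 pair(s) -> 2 * 13 = 26 classical bits

26


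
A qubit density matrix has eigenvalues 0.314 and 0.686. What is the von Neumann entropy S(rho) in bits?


S = -p*log2(p) - (1-p)*log2(1-p)
p = 0.3140, 1-p = 0.6860
= -0.3140 * log2(0.3140) - 0.6860 * log2(0.6860)
= -(-0.5247) - (-0.3730)
= 0.8977

0.8977


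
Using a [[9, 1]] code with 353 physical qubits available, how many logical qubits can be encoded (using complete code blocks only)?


Each code block uses 9 physical qubits for 1 logical qubit(s).
Number of complete blocks = floor(353 / 9) = 39
Logical qubits = 39 * 1
= 39

39


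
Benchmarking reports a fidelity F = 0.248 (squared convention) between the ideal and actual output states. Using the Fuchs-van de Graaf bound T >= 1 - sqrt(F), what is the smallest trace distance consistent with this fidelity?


Fuchs-van de Graaf (squared-fidelity convention): 1 - sqrt(F) <= T <= sqrt(1 - F).
Lower bound: T >= 1 - sqrt(F)
sqrt(F) = sqrt(0.248) = 0.4980
T >= 1 - 0.4980
T >= 0.5020

0.5020


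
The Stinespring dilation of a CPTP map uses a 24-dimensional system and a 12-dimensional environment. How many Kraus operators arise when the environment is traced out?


Tracing out the environment in an orthonormal basis {|i>_E} gives Kraus operators K_i = <i|_E U |0>_E.
Number of Kraus operators = dim(H_env) = d_env
= 12

12


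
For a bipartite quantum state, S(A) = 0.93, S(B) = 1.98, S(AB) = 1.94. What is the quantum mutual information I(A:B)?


I(A:B) = S(A) + S(B) - S(AB)
= 0.93 + 1.98 - 1.94
= 0.9700

0.9700


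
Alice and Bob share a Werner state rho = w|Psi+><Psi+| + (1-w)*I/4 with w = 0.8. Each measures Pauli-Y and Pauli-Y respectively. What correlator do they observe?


|Psi+> = (|01> + |10>)/sqrt(2)
For the pure Bell state, <Y_A Y_B> = +1 (Bell-state Pauli correlator).
The maximally-mixed part I/4 has tr(I/4 * P tensor P) = 0 for any traceless Pauli P.
So <Y_A Y_B>_rho = w * (+1) + (1 - w) * 0
= 0.8 * (+1)
= 0.8000

0.8000


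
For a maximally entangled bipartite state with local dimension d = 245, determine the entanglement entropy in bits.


For a maximally entangled state in d x d:
S = log2(d) = log2(245)
= 7.9366

7.9366


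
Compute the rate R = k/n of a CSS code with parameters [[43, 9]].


Code rate R = k/n
= 9/43
= 0.2093

0.2093


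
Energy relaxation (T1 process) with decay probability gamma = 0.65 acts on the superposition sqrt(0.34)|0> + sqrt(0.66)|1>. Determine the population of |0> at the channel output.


For amplitude damping with parameter gamma on state sqrt(a)|0> + sqrt(b)|1>:
alpha^2 = 0.34, beta^2 = 0.66
P(|0>) = alpha^2 + gamma * beta^2
= 0.34 + 0.65 * 0.66
= 0.34 + 0.4290
= 0.7690

0.7690


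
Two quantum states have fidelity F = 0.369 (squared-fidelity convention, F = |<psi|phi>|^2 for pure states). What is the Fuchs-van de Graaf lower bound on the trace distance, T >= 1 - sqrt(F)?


Fuchs-van de Graaf (squared-fidelity convention): 1 - sqrt(F) <= T <= sqrt(1 - F).
Lower bound: T >= 1 - sqrt(F)
sqrt(F) = sqrt(0.369) = 0.6075
T >= 1 - 0.6075
T >= 0.3925

0.3925


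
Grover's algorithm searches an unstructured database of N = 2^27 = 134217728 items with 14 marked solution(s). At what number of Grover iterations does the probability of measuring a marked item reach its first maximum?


After j Grover iterations the success probability is P(j) = sin^2((2j+1)*theta), where sin(theta) = sqrt(k/N).
N = 2^27 = 134217728, k = 14
sin(theta) = sqrt(k/N) = 0.0003229676893
theta = arcsin(sqrt(k/N)) = 0.000322967695 rad
P(j) reaches its first maximum when (2j+1)*theta is as close as possible to pi/2, i.e. j = round(pi/(4*theta) - 1/2).
pi/(4*theta) - 1/2 = 2431.3165
(For comparison, the common estimate pi/4 * sqrt(N/k) = 2431.8165; the exact maximiser is used here.)
Optimal iterations = 2431

2431


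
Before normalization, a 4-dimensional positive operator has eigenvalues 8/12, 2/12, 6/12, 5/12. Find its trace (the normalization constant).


tr(M) = sum of eigenvalues
= 8/12 + 2/12 + 6/12 + 5/12
= 21/12
= 1.7500

1.7500


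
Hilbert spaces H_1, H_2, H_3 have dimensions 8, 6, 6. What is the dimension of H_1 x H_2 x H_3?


dim(H_1 x H_2 x H_3) = 8 * 6 * 6
= 48 * 6
= 288

288


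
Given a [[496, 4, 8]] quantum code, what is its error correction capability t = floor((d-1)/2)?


Code parameters: [[496, 4, 8]], distance d = 8.
Number of correctable errors = floor((d-1)/2)
= floor((8 - 1)/2)
= floor(7/2)
= 3

3


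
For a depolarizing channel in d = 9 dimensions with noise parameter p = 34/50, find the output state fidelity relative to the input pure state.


F = (1-p) + p/d
= (1 - 0.6800) + 0.6800/9
= 0.3200 + 0.0756
= 0.3956

0.3956


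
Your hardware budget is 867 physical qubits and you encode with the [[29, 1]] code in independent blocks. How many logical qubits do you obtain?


Each code block uses 29 physical qubits for 1 logical qubit(s).
Number of complete blocks = floor(867 / 29) = 29
Logical qubits = 29 * 1
= 29

29


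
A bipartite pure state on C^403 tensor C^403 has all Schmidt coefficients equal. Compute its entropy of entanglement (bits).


For a maximally entangled state in d x d:
S = log2(d) = log2(403)
= 8.6546

8.6546


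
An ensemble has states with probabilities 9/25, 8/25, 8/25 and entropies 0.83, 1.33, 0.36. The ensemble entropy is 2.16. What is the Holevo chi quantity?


chi = S(rho) - sum_i p_i * S(rho_i)
Weighted entropy = 9/25 * 0.83 + 8/25 * 1.33 + 8/25 * 0.36
= 0.8396
chi = 2.16 - 0.8396
= 1.3204

1.3204


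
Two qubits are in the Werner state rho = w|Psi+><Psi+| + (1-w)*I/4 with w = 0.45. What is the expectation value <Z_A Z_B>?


|Psi+> = (|01> + |10>)/sqrt(2)
For the pure Bell state, <Z_A Z_B> = -1 (Bell-state Pauli correlator).
The maximally-mixed part I/4 has tr(I/4 * P tensor P) = 0 for any traceless Pauli P.
So <Z_A Z_B>_rho = w * (-1) + (1 - w) * 0
= 0.45 * (-1)
= -0.4500

-0.4500


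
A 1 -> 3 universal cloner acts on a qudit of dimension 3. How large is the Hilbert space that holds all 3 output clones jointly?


Output space = H^(tensor 3) where dim(H) = 3
dim = 3^3
= 9 (after 2 factors)
= 27 (after 3 factors)
= 27

27


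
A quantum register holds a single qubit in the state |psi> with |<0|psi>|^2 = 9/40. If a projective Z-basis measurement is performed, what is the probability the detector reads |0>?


|alpha|^2 = 9/40 = 0.2250
|beta|^2 = 1 - 9/40 = 31/40 = 0.7750
P(|0>) = |alpha|^2 = 0.2250

0.2250


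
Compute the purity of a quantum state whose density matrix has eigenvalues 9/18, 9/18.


tr(rho^2) = sum of eigenvalues squared
= (9/18)^2 + (9/18)^2
= (81 + 81) / 324
= 162/324
= 0.5000

0.5000


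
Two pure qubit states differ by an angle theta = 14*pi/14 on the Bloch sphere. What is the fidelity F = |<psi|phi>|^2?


For states separated by angle theta on Bloch sphere:
F = cos^2(theta/2)
theta = 14*pi/14 = 3.1416
theta/2 = 1.5708
cos(theta/2) = 0.0000
F = 0.0000

0.0000


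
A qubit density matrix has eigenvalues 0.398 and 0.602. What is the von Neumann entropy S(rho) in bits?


S = -p*log2(p) - (1-p)*log2(1-p)
p = 0.3980, 1-p = 0.6020
= -0.3980 * log2(0.3980) - 0.6020 * log2(0.6020)
= -(-0.5290) - (-0.4408)
= 0.9698

0.9698


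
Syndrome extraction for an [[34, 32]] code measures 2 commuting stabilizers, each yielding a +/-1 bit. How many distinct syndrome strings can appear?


Each stabilizer generator gives a binary (+1 or -1) measurement outcome.
With 2 independent generators:
Total syndromes = 2^2
= 4

4


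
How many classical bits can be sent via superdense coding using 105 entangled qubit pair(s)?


Superdense coding allows 2 classical bits per shared entangled pair.
105 pair(s) -> 2 * 105 = 210 classical bits

210


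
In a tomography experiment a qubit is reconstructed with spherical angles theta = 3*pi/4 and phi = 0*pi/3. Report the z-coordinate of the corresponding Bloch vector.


theta = 2.3562, phi = 0.0000
r_z = cos(theta) = -0.7071

-0.7071


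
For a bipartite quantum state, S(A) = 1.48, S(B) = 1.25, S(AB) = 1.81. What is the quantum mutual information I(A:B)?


I(A:B) = S(A) + S(B) - S(AB)
= 1.48 + 1.25 - 1.81
= 0.9200

0.9200


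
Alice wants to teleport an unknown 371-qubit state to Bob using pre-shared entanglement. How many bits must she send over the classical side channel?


Quantum teleportation requires 2 classical bits per qubit teleported.
371 qubit(s) -> 2 * 371 = 742 classical bits

742


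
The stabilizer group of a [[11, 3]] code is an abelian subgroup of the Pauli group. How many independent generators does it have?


For an [[n,k]] stabilizer code:
Number of stabilizer generators = n - k
= 11 - 3
= 8

8


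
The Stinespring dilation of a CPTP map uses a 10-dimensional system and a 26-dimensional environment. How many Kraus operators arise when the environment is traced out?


Tracing out the environment in an orthonormal basis {|i>_E} gives Kraus operators K_i = <i|_E U |0>_E.
Number of Kraus operators = dim(H_env) = d_env
= 26

26


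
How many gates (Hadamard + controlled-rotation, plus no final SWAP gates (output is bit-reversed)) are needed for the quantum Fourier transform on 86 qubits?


Hadamard gates: 86
Controlled rotations: n*(n-1)/2 = 86*85/2 = 3655
SWAP gates: 0 (omitted)
Total = 86 + 3655
= 3741

3741


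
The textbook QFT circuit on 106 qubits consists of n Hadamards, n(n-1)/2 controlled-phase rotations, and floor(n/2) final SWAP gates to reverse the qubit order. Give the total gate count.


Hadamard gates: 106
Controlled rotations: n*(n-1)/2 = 106*105/2 = 5565
SWAP gates: floor(n/2) = floor(106/2) = 53
Total = 106 + 5565 + 53
= 5724

5724


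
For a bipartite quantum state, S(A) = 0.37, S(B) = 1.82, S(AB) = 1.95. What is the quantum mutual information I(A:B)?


I(A:B) = S(A) + S(B) - S(AB)
= 0.37 + 1.82 - 1.95
= 0.2400

0.2400


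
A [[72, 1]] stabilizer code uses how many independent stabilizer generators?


For an [[n,k]] stabilizer code:
Number of stabilizer generators = n - k
= 72 - 1
= 71

71


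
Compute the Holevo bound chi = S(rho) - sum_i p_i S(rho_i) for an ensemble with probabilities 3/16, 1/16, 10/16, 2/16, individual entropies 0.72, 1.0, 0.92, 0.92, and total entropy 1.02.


chi = S(rho) - sum_i p_i * S(rho_i)
Weighted entropy = 3/16 * 0.72 + 1/16 * 1.0 + 10/16 * 0.92 + 2/16 * 0.92
= 0.8875
chi = 1.02 - 0.8875
= 0.1325

0.1325


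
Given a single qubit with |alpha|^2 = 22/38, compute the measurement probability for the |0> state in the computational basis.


|alpha|^2 = 22/38 = 0.5789
|beta|^2 = 1 - 22/38 = 16/38 = 0.4211
P(|0>) = |alpha|^2 = 0.5789

0.5789


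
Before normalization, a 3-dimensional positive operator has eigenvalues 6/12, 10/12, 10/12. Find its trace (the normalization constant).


tr(M) = sum of eigenvalues
= 6/12 + 10/12 + 10/12
= 26/12
= 2.1667

2.1667


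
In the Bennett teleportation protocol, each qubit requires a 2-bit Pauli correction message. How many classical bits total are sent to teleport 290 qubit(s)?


Quantum teleportation requires 2 classical bits per qubit teleported.
290 qubit(s) -> 2 * 290 = 580 classical bits

580


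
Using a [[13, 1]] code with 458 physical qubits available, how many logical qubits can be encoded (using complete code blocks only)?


Each code block uses 13 physical qubits for 1 logical qubit(s).
Number of complete blocks = floor(458 / 13) = 35
Logical qubits = 35 * 1
= 35

35


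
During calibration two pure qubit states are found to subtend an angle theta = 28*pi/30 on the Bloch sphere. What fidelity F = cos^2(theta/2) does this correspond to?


For states separated by angle theta on Bloch sphere:
F = cos^2(theta/2)
theta = 28*pi/30 = 2.9322
theta/2 = 1.4661
cos(theta/2) = 0.1045
F = 0.0109

0.0109


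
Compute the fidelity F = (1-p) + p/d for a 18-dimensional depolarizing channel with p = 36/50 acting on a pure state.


F = (1-p) + p/d
= (1 - 0.7200) + 0.7200/18
= 0.2800 + 0.0400
= 0.3200

0.3200


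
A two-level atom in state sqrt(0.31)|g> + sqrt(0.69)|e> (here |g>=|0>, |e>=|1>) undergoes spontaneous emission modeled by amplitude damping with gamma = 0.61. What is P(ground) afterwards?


For amplitude damping with parameter gamma on state sqrt(a)|0> + sqrt(b)|1>:
alpha^2 = 0.31, beta^2 = 0.69
P(|0>) = alpha^2 + gamma * beta^2
= 0.31 + 0.61 * 0.69
= 0.31 + 0.4209
= 0.7309

0.7309


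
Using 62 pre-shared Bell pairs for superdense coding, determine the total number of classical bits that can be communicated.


Superdense coding allows 2 classical bits per shared entangled pair.
62 pair(s) -> 2 * 62 = 124 classical bits

124


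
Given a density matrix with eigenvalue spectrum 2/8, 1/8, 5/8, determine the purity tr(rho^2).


tr(rho^2) = sum of eigenvalues squared
= (2/8)^2 + (1/8)^2 + (5/8)^2
= (4 + 1 + 25) / 64
= 30/64
= 0.4688

0.4688


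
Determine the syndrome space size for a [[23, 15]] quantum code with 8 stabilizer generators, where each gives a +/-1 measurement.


Each stabilizer generator gives a binary (+1 or -1) measurement outcome.
With 8 independent generators:
Total syndromes = 2^8
= 256

256


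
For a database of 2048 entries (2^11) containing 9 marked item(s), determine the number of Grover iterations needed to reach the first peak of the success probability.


After j Grover iterations the success probability is P(j) = sin^2((2j+1)*theta), where sin(theta) = sqrt(k/N).
N = 2^11 = 2048, k = 9
sin(theta) = sqrt(k/N) = 0.06629126074
theta = arcsin(sqrt(k/N)) = 0.06633991017 rad
P(j) reaches its first maximum when (2j+1)*theta is as close as possible to pi/2, i.e. j = round(pi/(4*theta) - 1/2).
pi/(4*theta) - 1/2 = 11.3390
(For comparison, the common estimate pi/4 * sqrt(N/k) = 11.8477; the exact maximiser is used here.)
Optimal iterations = 11

11


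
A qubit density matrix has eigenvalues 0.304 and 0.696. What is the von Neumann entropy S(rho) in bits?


S = -p*log2(p) - (1-p)*log2(1-p)
p = 0.3040, 1-p = 0.6960
= -0.3040 * log2(0.3040) - 0.6960 * log2(0.6960)
= -(-0.5222) - (-0.3639)
= 0.8861

0.8861


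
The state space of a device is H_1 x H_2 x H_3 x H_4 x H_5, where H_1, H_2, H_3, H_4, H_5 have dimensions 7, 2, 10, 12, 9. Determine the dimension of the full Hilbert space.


dim(H_1 x H_2 x H_3 x H_4 x H_5) = 7 * 2 * 10 * 12 * 9
= 14 * 10 * 12 * 9
= 140 * 12 * 9
= 1680 * 9
= 15120

15120


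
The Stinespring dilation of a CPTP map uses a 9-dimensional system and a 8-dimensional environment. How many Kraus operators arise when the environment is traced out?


Tracing out the environment in an orthonormal basis {|i>_E} gives Kraus operators K_i = <i|_E U |0>_E.
Number of Kraus operators = dim(H_env) = d_env
= 8

8


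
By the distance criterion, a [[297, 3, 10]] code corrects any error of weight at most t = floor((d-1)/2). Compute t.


Code parameters: [[297, 3, 10]], distance d = 10.
Number of correctable errors = floor((d-1)/2)
= floor((10 - 1)/2)
= floor(9/2)
= 4

4


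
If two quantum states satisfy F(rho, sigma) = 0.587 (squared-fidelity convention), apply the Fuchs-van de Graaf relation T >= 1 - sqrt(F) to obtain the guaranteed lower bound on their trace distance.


Fuchs-van de Graaf (squared-fidelity convention): 1 - sqrt(F) <= T <= sqrt(1 - F).
Lower bound: T >= 1 - sqrt(F)
sqrt(F) = sqrt(0.587) = 0.7662
T >= 1 - 0.7662
T >= 0.2338

0.2338


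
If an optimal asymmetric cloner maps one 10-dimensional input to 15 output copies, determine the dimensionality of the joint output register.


Output space = H^(tensor 15) where dim(H) = 10
dim = 10^15
= 100 (after 2 factors)
= 1000 (after 3 factors)
= 10000 (after 4 factors)
= 100000 (after 5 factors)
= 1000000 (after 6 factors)
= 10000000 (after 7 factors)
= 100000000 (after 8 factors)
= 1000000000 (after 9 factors)
= 10000000000 (after 10 factors)
= 100000000000 (after 11 factors)
= 1000000000000 (after 12 factors)
= 10000000000000 (after 13 factors)
= 100000000000000 (after 14 factors)
= 1000000000000000 (after 15 factors)
= 1000000000000000

1000000000000000


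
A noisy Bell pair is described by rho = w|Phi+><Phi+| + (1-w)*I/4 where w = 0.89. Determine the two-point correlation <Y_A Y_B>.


|Phi+> = (|00> + |11>)/sqrt(2)
For the pure Bell state, <Y_A Y_B> = -1 (Bell-state Pauli correlator).
The maximally-mixed part I/4 has tr(I/4 * P tensor P) = 0 for any traceless Pauli P.
So <Y_A Y_B>_rho = w * (-1) + (1 - w) * 0
= 0.89 * (-1)
= -0.8900

-0.8900


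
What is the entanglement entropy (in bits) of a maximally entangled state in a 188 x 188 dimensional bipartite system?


For a maximally entangled state in d x d:
S = log2(d) = log2(188)
= 7.5546

7.5546


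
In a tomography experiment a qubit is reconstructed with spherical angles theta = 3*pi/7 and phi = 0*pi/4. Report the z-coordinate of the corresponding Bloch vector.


theta = 1.3464, phi = 0.0000
r_z = cos(theta) = 0.2225

0.2225


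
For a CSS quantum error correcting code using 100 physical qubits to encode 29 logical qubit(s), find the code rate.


Code rate R = k/n
= 29/100
= 0.2900

0.2900


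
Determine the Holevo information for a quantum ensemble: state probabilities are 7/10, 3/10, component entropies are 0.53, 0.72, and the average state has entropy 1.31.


chi = S(rho) - sum_i p_i * S(rho_i)
Weighted entropy = 7/10 * 0.53 + 3/10 * 0.72
= 0.5870
chi = 1.31 - 0.5870
= 0.7230

0.7230


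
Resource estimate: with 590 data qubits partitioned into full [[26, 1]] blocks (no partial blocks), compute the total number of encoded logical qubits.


Each code block uses 26 physical qubits for 1 logical qubit(s).
Number of complete blocks = floor(590 / 26) = 22
Logical qubits = 22 * 1
= 22

22


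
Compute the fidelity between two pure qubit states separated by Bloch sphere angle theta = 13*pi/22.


For states separated by angle theta on Bloch sphere:
F = cos^2(theta/2)
theta = 13*pi/22 = 1.8564
theta/2 = 0.9282
cos(theta/2) = 0.5993
F = 0.3591

0.3591


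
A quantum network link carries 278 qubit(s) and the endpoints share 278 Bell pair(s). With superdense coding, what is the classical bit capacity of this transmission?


Superdense coding allows 2 classical bits per shared entangled pair.
278 pair(s) -> 2 * 278 = 556 classical bits

556


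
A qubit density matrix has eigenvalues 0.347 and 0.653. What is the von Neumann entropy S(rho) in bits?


S = -p*log2(p) - (1-p)*log2(1-p)
p = 0.3470, 1-p = 0.6530
= -0.3470 * log2(0.3470) - 0.6530 * log2(0.6530)
= -(-0.5299) - (-0.4015)
= 0.9314

0.9314


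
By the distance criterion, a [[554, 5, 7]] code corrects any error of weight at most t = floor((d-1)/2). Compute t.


Code parameters: [[554, 5, 7]], distance d = 7.
Number of correctable errors = floor((d-1)/2)
= floor((7 - 1)/2)
= floor(6/2)
= 3

3


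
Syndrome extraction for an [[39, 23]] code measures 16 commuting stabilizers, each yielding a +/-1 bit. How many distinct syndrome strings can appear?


Each stabilizer generator gives a binary (+1 or -1) measurement outcome.
With 16 independent generators:
Total syndromes = 2^16
= 65536

65536
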